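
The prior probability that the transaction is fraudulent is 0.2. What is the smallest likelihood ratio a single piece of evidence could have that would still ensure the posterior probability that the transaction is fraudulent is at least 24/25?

96

Prior odds = 0.2/0.8 = 0.25.
Target odds = 0.96/0.04 = 24.
Required Bayes factor = 24 ÷ 0.25 = 96.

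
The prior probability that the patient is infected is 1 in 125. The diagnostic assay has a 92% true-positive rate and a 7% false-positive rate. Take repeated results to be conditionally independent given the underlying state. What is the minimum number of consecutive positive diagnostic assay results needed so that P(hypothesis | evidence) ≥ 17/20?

Prior odds: 0.008 ÷ 0.992 = 1/124.
Likelihood ratio of a positive result = 0.92/0.07 = 92/7.
Target posterior odds = 0.85/0.15 = 17/3.
Require (92/7)ⁿ ≥ 17/3 ÷ (1/124) = 2108/3.
(92/7)² = 8464/49 falls short of 2108/3 but (92/7)³ = 778688/343 reaches it, so n = 3.

3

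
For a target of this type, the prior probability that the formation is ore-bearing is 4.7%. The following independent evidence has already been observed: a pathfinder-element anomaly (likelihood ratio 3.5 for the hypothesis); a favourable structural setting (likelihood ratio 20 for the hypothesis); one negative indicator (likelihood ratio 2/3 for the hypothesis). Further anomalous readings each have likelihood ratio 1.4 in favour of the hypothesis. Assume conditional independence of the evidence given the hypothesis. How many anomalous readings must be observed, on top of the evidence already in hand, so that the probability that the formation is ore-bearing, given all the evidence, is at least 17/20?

3

Prior odds = 0.047/0.953 = 47/953.
Combined Bayes factor of the evidence already in hand = 3.5 × 20 × (2/3) = 140/3.
Odds after that evidence = (47/953) × 140/3 = 6580/2859.
Target odds = 0.85/0.15 = 17/3.
Need 1.4ⁿ ≥ 17/3 ÷ (6580/2859) = 16201/6580.
1.4² = 1.96 falls short of 16201/6580 but 1.4³ = 2.744 reaches it, so n = 3.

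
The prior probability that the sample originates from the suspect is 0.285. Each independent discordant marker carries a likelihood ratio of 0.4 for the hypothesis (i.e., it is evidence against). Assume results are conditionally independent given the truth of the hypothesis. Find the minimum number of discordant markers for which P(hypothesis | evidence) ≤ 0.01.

Prior odds: 0.285 ÷ 0.715 = 57/143.
Likelihood ratio per discordant marker = 0.4.
Target odds: 0.01 ÷ 0.99 = 1/99.
Require 0.4ⁿ ≤ 1/99 ÷ (57/143) = 13/513.
0.4⁴ = 0.0256 is still above 13/513 but 0.4⁵ = 0.01024 is at or below it, so n = 5.

5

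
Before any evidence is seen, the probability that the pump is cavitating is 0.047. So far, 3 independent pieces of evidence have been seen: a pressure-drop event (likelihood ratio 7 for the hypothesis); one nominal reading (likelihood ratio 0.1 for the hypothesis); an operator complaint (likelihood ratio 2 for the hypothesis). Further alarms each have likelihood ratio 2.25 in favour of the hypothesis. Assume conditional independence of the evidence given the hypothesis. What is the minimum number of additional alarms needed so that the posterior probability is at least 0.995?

10

Prior odds = 0.047/0.953 = 47/953.
Combined Bayes factor of the evidence already in hand = 7 × 0.1 × 2 = 1.4.
Odds after that evidence = (47/953) × 1.4 = 329/4765.
Target odds = 0.995/0.005 = 199.
Need 2.25ⁿ ≥ 199 ÷ (329/4765) = 948235/329.
2.25⁹ = 387420489/262144 falls short of 948235/329 but 2.25¹⁰ ≈3325.26 reaches it, so n = 10.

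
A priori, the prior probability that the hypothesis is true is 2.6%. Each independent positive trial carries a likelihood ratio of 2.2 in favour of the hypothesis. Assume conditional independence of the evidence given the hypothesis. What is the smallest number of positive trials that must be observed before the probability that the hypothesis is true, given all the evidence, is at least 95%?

9

Prior odds = 0.026/0.974 = 13/487.
Likelihood ratio per positive trial = 2.2.
Target posterior odds = 0.95/0.05 = 19.
Require 2.2ⁿ ≥ 19 ÷ (13/487) = 9253/13.
2.2⁸ = 214358881/390625 falls short of 9253/13 but 2.2⁹ ≈1207.27 reaches it, so n = 9.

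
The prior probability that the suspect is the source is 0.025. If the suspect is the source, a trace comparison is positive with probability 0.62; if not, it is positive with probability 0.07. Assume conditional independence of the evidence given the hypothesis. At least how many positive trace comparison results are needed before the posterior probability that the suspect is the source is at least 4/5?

Prior odds: 0.025 ÷ 0.975 = 1/39.
Likelihood ratio of a positive = 0.62/0.07 = 62/7.
Target posterior odds = 0.8/0.2 = 4.
Need (1/39) × (62/7)ⁿ ≥ 4, i.e. (62/7)ⁿ ≥ 156.
(62/7)² = 3844/49 falls short of 156 but (62/7)³ = 238328/343 reaches it, so n = 3.

3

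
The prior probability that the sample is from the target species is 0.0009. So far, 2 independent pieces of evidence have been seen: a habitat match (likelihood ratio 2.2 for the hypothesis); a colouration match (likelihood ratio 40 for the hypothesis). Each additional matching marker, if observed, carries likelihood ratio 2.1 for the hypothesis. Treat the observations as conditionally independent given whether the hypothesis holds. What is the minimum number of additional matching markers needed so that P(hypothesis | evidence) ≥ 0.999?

13

Prior odds = 0.0009/0.9991 = 9/9991.
Combined Bayes factor of the evidence already in hand = 2.2 × 40 = 88.
Odds after that evidence = (9/9991) × 88 = 792/9991.
Target odds = 0.999/0.001 = 999.
Need 2.1ⁿ ≥ 999 ÷ (792/9991) = 1109001/88.
2.1¹² ≈7355.83 falls short of 1109001/88 but 2.1¹³ ≈15447.2 reaches it, so n = 13.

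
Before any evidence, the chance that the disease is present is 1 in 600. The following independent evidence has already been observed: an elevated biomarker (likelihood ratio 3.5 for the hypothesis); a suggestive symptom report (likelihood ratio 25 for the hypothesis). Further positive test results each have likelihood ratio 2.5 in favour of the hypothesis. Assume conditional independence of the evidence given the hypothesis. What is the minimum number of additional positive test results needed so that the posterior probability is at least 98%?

7

Prior odds = (1/600)/(599/600) = 1/599.
Combined Bayes factor of the evidence already in hand = 3.5 × 25 = 87.5.
Odds after that evidence = (1/599) × 87.5 = 175/1198.
Target odds = 0.98/0.02 = 49.
Need 2.5ⁿ ≥ 49 ÷ (175/1198) = 335.44.
2.5⁶ = 244.140625 falls short of 335.44 but 2.5⁷ = 610.3515625 reaches it, so n = 7.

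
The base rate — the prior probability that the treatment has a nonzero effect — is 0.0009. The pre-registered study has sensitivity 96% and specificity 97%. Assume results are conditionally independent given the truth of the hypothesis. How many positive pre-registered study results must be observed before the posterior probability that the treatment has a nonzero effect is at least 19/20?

Prior odds = 0.0009/0.9991 = 9/9991.
False-positive rate = 1 − 0.97 = 0.03; likelihood ratio of a positive = 0.96/0.03 = 32.
Target odds: 0.95 ÷ 0.05 = 19.
Need (9/9991) × 32ⁿ ≥ 19, i.e. 32ⁿ ≥ 189829/9.
32² = 1024 falls short of 189829/9 but 32³ = 32768 reaches it, so n = 3.

3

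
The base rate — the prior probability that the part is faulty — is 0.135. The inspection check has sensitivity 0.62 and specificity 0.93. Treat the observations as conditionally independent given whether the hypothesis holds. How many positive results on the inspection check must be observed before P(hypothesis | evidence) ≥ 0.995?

Prior odds = 0.135/0.865 = 27/173.
False-positive rate = 1 − 0.93 = 0.07; likelihood ratio of a positive = 0.62/0.07 = 62/7.
Target posterior odds = 0.995/0.005 = 199.
Need (27/173) × (62/7)ⁿ ≥ 199, i.e. (62/7)ⁿ ≥ 34427/27.
(62/7)³ = 238328/343 falls short of 34427/27 but (62/7)⁴ = 14776336/2401 reaches it, so n = 4.

4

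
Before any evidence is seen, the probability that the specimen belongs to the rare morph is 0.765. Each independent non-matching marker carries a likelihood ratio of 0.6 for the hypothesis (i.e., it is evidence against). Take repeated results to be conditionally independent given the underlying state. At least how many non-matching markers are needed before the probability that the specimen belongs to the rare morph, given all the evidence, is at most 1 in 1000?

16

Prior odds: 0.765 ÷ 0.235 = 153/47.
Likelihood ratio per non-matching marker = 0.6.
Target posterior odds = 0.001/0.999 = 1/999.
Require 0.6ⁿ ≤ 1/999 ÷ (153/47) = 47/152847.
0.6¹⁵ ≈0.000470185 is still above 47/152847 but 0.6¹⁶ ≈0.000282111 is at or below it, so n = 16.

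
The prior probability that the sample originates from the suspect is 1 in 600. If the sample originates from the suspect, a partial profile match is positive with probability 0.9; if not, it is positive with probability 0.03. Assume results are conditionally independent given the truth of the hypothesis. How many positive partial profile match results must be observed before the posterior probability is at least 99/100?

Prior odds = (1/600)/(599/600) = 1/599.
Likelihood ratio of a positive = 0.9/0.03 = 30.
Target posterior odds = 0.99/0.01 = 99.
Need (1/599) × 30ⁿ ≥ 99, i.e. 30ⁿ ≥ 59301.
30³ = 27000 falls short of 59301 but 30⁴ = 810000 reaches it, so n = 4.

4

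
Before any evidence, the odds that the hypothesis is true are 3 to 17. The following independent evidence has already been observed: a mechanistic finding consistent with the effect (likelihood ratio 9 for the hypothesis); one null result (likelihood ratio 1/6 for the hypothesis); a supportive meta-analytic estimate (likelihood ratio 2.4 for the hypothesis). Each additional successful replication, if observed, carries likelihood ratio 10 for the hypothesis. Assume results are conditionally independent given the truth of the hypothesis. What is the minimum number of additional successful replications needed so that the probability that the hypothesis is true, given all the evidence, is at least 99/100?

3

Prior odds = 3/17.
Combined Bayes factor of the evidence already in hand = 9 × (1/6) × 2.4 = 3.6.
Odds after that evidence = (3/17) × 3.6 = 54/85.
Target odds = 0.99/0.01 = 99.
Need 10ⁿ ≥ 99 ÷ (54/85) = 935/6.
10² = 100 falls short of 935/6 but 10³ = 1000 reaches it, so n = 3.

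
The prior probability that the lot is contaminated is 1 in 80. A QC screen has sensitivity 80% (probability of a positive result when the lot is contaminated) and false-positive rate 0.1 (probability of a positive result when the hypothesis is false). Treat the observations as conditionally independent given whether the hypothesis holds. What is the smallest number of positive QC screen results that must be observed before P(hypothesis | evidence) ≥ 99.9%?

6

Prior odds: 0.0125 ÷ 0.9875 = 1/79.
Likelihood ratio of a positive result = 0.8/0.1 = 8.
Target odds: 0.999 ÷ 0.001 = 999.
Need (1/79) × 8ⁿ ≥ 999, i.e. 8ⁿ ≥ 78921.
8⁵ = 32768 falls short of 78921 but 8⁶ = 262144 reaches it, so n = 6.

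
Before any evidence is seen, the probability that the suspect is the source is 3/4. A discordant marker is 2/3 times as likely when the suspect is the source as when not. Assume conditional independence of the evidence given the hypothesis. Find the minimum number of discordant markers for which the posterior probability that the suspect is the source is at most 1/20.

10

Prior odds: 0.75 ÷ 0.25 = 3.
Likelihood ratio per discordant marker = 2/3.
Target posterior odds = 0.05/0.95 = 1/19.
Need 3 × (2/3)ⁿ ≤ 1/19, i.e. (2/3)ⁿ ≤ 1/57.
(2/3)⁹ = 512/19683 is still above 1/57 but (2/3)¹⁰ = 1024/59049 is at or below it, so n = 10.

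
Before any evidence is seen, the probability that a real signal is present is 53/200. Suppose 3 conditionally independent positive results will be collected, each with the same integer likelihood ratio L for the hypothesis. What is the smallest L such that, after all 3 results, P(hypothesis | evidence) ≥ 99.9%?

Prior odds = 0.265/0.735 = 53/147.
Target odds = 0.999/0.001 = 999.
Need L³ ≥ 999 ÷ (53/147) = 146853/53.
14³ = 2744 < 146853/53 ≤ 3375 = 15³, so L = 15.

15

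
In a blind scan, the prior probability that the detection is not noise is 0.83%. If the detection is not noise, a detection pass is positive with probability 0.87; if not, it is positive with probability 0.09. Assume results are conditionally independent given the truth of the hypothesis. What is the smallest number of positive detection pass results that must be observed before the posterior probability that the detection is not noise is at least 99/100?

Prior odds: 0.0083 ÷ 0.9917 = 83/9917.
Likelihood ratio of a positive = 0.87/0.09 = 29/3.
Target posterior odds = 0.99/0.01 = 99.
Need (83/9917) × (29/3)ⁿ ≥ 99, i.e. (29/3)ⁿ ≥ 981783/83.
(29/3)⁴ = 707281/81 falls short of 981783/83 but (29/3)⁵ = 20511149/243 reaches it, so n = 5.

5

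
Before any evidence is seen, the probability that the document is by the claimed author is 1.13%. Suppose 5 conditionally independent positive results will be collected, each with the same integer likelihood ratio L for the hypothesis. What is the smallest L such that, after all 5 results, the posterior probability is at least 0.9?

4

Prior odds = 0.0113/0.9887 = 113/9887.
Target odds = 0.9/0.1 = 9.
Need L⁵ ≥ 9 ÷ (113/9887) = 88983/113.
3⁵ = 243 < 88983/113 ≤ 1024 = 4⁵, so L = 4.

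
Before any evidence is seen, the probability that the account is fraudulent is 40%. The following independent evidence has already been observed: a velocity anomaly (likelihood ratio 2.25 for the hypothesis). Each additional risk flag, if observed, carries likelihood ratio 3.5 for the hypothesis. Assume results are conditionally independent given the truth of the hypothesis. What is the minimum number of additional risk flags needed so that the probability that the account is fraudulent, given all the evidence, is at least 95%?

3

Prior odds = 0.4/0.6 = 2/3.
Bayes factor of the evidence already in hand = 2.25.
Odds after that evidence = (2/3) × 2.25 = 1.5.
Target odds = 0.95/0.05 = 19.
Need 3.5ⁿ ≥ 19 ÷ 1.5 = 38/3.
3.5² = 12.25 falls short of 38/3 but 3.5³ = 42.875 reaches it, so n = 3.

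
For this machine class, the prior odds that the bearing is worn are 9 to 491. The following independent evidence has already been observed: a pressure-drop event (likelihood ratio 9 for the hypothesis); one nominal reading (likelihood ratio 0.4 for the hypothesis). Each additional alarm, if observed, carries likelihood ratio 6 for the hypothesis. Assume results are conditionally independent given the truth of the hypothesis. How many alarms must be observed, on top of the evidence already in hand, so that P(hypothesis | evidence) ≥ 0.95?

4

Prior odds = 9/491.
Combined Bayes factor of the evidence already in hand = 9 × 0.4 = 3.6.
Odds after that evidence = (9/491) × 3.6 = 162/2455.
Target odds = 0.95/0.05 = 19.
Need 6ⁿ ≥ 19 ÷ (162/2455) = 46645/162.
6³ = 216 falls short of 46645/162 but 6⁴ = 1296 reaches it, so n = 4.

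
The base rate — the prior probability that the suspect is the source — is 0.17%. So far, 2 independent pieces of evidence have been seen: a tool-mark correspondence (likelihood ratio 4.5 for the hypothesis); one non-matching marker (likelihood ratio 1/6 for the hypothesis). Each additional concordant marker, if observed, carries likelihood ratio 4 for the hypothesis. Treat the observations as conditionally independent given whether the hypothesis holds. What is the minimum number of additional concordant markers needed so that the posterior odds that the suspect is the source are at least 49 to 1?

Prior odds = 0.0017/0.9983 = 17/9983.
Combined Bayes factor of the evidence already in hand = 4.5 × (1/6) = 0.75.
Odds after that evidence = (17/9983) × 0.75 = 51/39932.
Target odds = 49.
Need 4ⁿ ≥ 49 ÷ (51/39932) = 1956668/51.
4⁷ = 16384 falls short of 1956668/51 but 4⁸ = 65536 reaches it, so n = 8.

8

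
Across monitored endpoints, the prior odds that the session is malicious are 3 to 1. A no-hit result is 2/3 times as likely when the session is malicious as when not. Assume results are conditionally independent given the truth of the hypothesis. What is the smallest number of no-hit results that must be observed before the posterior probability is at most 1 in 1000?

Prior odds = 3.
Likelihood ratio per no-hit result = 2/3.
Target posterior odds = 0.001/0.999 = 1/999.
Require (2/3)ⁿ ≤ 1/999 ÷ 3 = 1/2997.
(2/3)¹⁹ ≈0.000451093 is still above 1/2997 but (2/3)²⁰ ≈0.000300729 is at or below it, so n = 20.

20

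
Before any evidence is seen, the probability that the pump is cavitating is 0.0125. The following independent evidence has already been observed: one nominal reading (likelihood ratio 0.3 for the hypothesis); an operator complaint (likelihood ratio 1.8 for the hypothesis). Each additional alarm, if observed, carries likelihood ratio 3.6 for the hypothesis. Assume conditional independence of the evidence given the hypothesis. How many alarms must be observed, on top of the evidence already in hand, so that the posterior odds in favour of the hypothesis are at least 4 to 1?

Prior odds = 0.0125/0.9875 = 1/79.
Combined Bayes factor of the evidence already in hand = 0.3 × 1.8 = 0.54.
Odds after that evidence = (1/79) × 0.54 = 27/3950.
Target odds = 4.
Need 3.6ⁿ ≥ 4 ÷ (27/3950) = 15800/27.
3.6⁴ = 167.9616 falls short of 15800/27 but 3.6⁵ = 604.66176 reaches it, so n = 5.

5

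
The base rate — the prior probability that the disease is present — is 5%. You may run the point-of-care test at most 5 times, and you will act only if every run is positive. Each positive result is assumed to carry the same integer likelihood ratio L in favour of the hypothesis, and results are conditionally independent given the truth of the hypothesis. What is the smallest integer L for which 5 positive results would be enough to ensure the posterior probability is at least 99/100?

5

Prior odds = 0.05/0.95 = 1/19.
Target odds = 0.99/0.01 = 99.
Need L⁵ ≥ 99 ÷ (1/19) = 1881.
4⁵ = 1024 < 1881 ≤ 3125 = 5⁵, so L = 5.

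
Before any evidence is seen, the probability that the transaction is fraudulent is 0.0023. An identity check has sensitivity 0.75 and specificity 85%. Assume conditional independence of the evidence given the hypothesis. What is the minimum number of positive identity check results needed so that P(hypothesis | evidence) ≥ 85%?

5

Prior odds: 0.0023 ÷ 0.9977 = 23/9977.
False-positive rate = 1 − 0.85 = 0.15; likelihood ratio of a positive = 0.75/0.15 = 5.
Target odds: 0.85 ÷ 0.15 = 17/3.
Require 5ⁿ ≥ 17/3 ÷ (23/9977) = 169609/69.
5⁴ = 625 falls short of 169609/69 but 5⁵ = 3125 reaches it, so n = 5.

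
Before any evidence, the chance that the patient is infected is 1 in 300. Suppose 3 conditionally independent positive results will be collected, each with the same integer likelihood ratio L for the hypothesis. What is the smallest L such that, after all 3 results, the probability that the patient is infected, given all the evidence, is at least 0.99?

31

Prior odds = (1/300)/(299/300) = 1/299.
Target odds = 0.99/0.01 = 99.
Need L³ ≥ 99 ÷ (1/299) = 29601.
30³ = 27000 < 29601 ≤ 29791 = 31³, so L = 31.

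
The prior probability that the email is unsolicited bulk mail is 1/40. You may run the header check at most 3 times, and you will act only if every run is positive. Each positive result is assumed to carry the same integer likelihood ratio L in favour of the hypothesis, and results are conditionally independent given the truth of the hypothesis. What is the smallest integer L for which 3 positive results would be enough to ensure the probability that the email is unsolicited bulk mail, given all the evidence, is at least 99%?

Prior odds = 0.025/0.975 = 1/39.
Target odds = 0.99/0.01 = 99.
Need L³ ≥ 99 ÷ (1/39) = 3861.
15³ = 3375 < 3861 ≤ 4096 = 16³, so L = 16.

16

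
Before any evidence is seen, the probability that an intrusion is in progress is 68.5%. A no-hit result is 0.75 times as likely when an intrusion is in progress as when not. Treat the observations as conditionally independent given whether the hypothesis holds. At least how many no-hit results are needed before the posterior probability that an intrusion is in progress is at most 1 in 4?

7

Prior odds: 0.685 ÷ 0.315 = 137/63.
Likelihood ratio per no-hit result = 0.75.
Target posterior odds = 0.25/0.75 = 1/3.
Need (137/63) × 0.75ⁿ ≤ 1/3, i.e. 0.75ⁿ ≤ 21/137.
0.75⁶ = 729/4096 is still above 21/137 but 0.75⁷ = 2187/16384 is at or below it, so n = 7.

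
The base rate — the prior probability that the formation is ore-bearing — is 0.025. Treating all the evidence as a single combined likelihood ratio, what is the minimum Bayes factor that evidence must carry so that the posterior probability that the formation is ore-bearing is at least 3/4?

117

Prior odds = 0.025/0.975 = 1/39.
Target odds = 0.75/0.25 = 3.
Required Bayes factor = 3 ÷ (1/39) = 117.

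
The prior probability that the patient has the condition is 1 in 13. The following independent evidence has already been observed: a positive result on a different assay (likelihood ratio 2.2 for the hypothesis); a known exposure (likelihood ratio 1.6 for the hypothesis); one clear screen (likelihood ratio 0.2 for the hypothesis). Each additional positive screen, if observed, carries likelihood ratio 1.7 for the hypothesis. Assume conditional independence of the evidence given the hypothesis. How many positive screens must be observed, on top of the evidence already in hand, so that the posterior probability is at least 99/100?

15

Prior odds = (1/13)/(12/13) = 1/12.
Combined Bayes factor of the evidence already in hand = 2.2 × 1.6 × 0.2 = 0.704.
Odds after that evidence = (1/12) × 0.704 = 22/375.
Target odds = 0.99/0.01 = 99.
Need 1.7ⁿ ≥ 99 ÷ (22/375) = 1687.5.
1.7¹⁴ ≈1683.78 falls short of 1687.5 but 1.7¹⁵ ≈2862.42 reaches it, so n = 15.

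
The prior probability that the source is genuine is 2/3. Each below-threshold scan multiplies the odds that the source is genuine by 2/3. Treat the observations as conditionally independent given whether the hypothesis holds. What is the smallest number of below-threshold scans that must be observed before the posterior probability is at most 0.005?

Prior odds = (2/3)/(1/3) = 2.
Likelihood ratio per below-threshold scan = 2/3.
Target odds: 0.005 ÷ 0.995 = 1/199.
Need 2 × (2/3)ⁿ ≤ 1/199, i.e. (2/3)ⁿ ≤ 1/398.
(2/3)¹⁴ = 16384/4782969 is still above 1/398 but (2/3)¹⁵ = 32768/14348907 is at or below it, so n = 15.

15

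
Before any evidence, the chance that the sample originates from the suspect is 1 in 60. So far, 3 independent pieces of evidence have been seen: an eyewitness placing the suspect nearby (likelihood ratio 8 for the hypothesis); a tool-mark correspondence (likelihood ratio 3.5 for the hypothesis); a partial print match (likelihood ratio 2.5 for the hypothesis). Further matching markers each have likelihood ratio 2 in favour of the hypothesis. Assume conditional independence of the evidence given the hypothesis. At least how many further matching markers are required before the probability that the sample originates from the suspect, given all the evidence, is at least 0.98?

6

Prior odds = (1/60)/(59/60) = 1/59.
Combined Bayes factor of the evidence already in hand = 8 × 3.5 × 2.5 = 70.
Odds after that evidence = (1/59) × 70 = 70/59.
Target odds = 0.98/0.02 = 49.
Need 2ⁿ ≥ 49 ÷ (70/59) = 41.3.
2⁵ = 32 falls short of 41.3 but 2⁶ = 64 reaches it, so n = 6.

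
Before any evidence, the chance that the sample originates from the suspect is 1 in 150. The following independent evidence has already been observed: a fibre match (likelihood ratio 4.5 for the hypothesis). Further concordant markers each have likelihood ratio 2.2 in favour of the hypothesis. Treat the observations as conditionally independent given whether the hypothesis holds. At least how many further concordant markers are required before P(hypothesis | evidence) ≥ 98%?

10

Prior odds = (1/150)/(149/150) = 1/149.
Bayes factor of the evidence already in hand = 4.5.
Odds after that evidence = (1/149) × 4.5 = 9/298.
Target odds = 0.98/0.02 = 49.
Need 2.2ⁿ ≥ 49 ÷ (9/298) = 14602/9.
2.2⁹ ≈1207.27 falls short of 14602/9 but 2.2¹⁰ ≈2655.99 reaches it, so n = 10.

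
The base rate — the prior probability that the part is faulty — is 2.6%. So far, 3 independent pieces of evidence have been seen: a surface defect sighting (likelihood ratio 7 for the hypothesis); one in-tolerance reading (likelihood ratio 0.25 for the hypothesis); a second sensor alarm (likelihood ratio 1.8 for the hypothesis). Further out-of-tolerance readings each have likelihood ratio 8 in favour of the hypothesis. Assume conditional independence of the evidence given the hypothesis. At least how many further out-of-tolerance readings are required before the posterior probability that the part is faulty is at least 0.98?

4

Prior odds = 0.026/0.974 = 13/487.
Combined Bayes factor of the evidence already in hand = 7 × 0.25 × 1.8 = 3.15.
Odds after that evidence = (13/487) × 3.15 = 819/9740.
Target odds = 0.98/0.02 = 49.
Need 8ⁿ ≥ 49 ÷ (819/9740) = 68180/117.
8³ = 512 falls short of 68180/117 but 8⁴ = 4096 reaches it, so n = 4.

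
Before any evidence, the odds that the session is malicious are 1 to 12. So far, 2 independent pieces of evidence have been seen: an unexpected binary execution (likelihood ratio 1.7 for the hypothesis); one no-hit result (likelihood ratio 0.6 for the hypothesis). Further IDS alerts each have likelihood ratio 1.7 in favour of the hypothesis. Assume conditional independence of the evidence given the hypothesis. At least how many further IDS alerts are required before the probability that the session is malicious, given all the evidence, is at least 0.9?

Prior odds = 1/12.
Combined Bayes factor of the evidence already in hand = 1.7 × 0.6 = 1.02.
Odds after that evidence = (1/12) × 1.02 = 0.085.
Target odds = 0.9/0.1 = 9.
Need 1.7ⁿ ≥ 9 ÷ 0.085 = 1800/17.
1.7⁸ ≈69.7576 falls short of 1800/17 but 1.7⁹ ≈118.588 reaches it, so n = 9.

9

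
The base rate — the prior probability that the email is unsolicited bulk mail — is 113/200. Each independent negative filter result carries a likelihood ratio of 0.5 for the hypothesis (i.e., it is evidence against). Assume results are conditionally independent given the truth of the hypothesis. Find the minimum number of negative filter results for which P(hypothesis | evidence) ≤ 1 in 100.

Prior odds: 0.565 ÷ 0.435 = 113/87.
Likelihood ratio per negative filter result = 0.5.
Target odds: 0.01 ÷ 0.99 = 1/99.
Require 0.5ⁿ ≤ 1/99 ÷ (113/87) = 29/3729.
0.5⁷ = 0.0078125 is still above 29/3729 but 0.5⁸ = 0.00390625 is at or below it, so n = 8.

8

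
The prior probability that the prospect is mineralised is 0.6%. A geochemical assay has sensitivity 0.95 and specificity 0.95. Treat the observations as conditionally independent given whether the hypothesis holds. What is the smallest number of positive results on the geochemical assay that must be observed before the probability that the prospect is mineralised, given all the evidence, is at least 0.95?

Prior odds: 0.006 ÷ 0.994 = 3/497.
False-positive rate = 1 − 0.95 = 0.05; likelihood ratio of a positive = 0.95/0.05 = 19.
Target posterior odds = 0.95/0.05 = 19.
Need (3/497) × 19ⁿ ≥ 19, i.e. 19ⁿ ≥ 9443/3.
19² = 361 falls short of 9443/3 but 19³ = 6859 reaches it, so n = 3.

3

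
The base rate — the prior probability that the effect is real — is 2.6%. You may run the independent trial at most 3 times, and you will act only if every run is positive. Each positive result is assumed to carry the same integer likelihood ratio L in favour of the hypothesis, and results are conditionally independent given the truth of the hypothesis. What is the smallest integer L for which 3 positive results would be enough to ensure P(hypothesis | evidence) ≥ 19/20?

9

Prior odds = 0.026/0.974 = 13/487.
Target odds = 0.95/0.05 = 19.
Need L³ ≥ 19 ÷ (13/487) = 9253/13.
8³ = 512 < 9253/13 ≤ 729 = 9³, so L = 9.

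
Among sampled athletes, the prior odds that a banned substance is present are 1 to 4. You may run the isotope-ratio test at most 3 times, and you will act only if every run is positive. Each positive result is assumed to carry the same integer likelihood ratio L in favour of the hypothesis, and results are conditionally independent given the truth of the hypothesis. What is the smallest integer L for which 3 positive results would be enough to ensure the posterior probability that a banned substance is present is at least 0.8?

Prior odds = 0.25.
Target odds = 0.8/0.2 = 4.
Need L³ ≥ 4 ÷ 0.25 = 16.
2³ = 8 < 16 ≤ 27 = 3³, so L = 3.

3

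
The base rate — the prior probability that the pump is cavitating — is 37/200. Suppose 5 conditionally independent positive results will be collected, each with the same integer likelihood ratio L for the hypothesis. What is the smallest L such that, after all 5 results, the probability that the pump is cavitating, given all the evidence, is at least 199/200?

Prior odds = 0.185/0.815 = 37/163.
Target odds = 0.995/0.005 = 199.
Need L⁵ ≥ 199 ÷ (37/163) = 32437/37.
3⁵ = 243 < 32437/37 ≤ 1024 = 4⁵, so L = 4.

4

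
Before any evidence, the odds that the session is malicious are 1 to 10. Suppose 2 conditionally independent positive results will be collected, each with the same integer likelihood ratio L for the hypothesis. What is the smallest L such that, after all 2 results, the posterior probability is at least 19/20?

Prior odds = 0.1.
Target odds = 0.95/0.05 = 19.
Need L² ≥ 19 ÷ 0.1 = 190.
13² = 169 < 190 ≤ 196 = 14², so L = 14.

14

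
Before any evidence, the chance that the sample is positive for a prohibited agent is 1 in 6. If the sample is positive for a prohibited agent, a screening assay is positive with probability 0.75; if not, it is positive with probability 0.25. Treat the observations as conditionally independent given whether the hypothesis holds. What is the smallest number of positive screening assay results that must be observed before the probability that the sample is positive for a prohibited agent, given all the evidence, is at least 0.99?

Prior odds: (1/6) ÷ (5/6) = 0.2.
Likelihood ratio of a positive = 0.75/0.25 = 3.
Target odds: 0.99 ÷ 0.01 = 99.
Need 0.2 × 3ⁿ ≥ 99, i.e. 3ⁿ ≥ 495.
3⁵ = 243 falls short of 495 but 3⁶ = 729 reaches it, so n = 6.

6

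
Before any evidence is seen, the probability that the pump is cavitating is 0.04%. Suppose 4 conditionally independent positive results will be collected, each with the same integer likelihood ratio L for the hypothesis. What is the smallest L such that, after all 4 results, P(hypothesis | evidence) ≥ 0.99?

Prior odds = 0.0004/0.9996 = 1/2499.
Target odds = 0.99/0.01 = 99.
Need L⁴ ≥ 99 ÷ (1/2499) = 247401.
22⁴ = 234256 < 247401 ≤ 279841 = 23⁴, so L = 23.

23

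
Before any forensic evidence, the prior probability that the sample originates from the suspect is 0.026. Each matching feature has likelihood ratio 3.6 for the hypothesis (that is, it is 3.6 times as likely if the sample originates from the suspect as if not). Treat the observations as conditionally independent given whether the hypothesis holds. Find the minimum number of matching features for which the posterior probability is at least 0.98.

6

Prior odds: 0.026 ÷ 0.974 = 13/487.
Likelihood ratio per matching feature = 3.6.
Target posterior odds = 0.98/0.02 = 49.
Need (13/487) × 3.6ⁿ ≥ 49, i.e. 3.6ⁿ ≥ 23863/13.
3.6⁵ = 604.66176 falls short of 23863/13 but 3.6⁶ = 34012224/15625 reaches it, so n = 6.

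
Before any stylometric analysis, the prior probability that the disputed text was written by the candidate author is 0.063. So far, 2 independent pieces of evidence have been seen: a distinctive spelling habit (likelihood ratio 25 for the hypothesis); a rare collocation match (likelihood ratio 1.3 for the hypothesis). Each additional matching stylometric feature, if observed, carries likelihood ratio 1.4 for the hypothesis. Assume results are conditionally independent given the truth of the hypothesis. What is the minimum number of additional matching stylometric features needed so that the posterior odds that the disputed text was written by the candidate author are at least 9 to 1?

Prior odds = 0.063/0.937 = 63/937.
Combined Bayes factor of the evidence already in hand = 25 × 1.3 = 32.5.
Odds after that evidence = (63/937) × 32.5 = 4095/1874.
Target odds = 9.
Need 1.4ⁿ ≥ 9 ÷ (4095/1874) = 1874/455.
1.4⁴ = 3.8416 falls short of 1874/455 but 1.4⁵ = 5.37824 reaches it, so n = 5.

5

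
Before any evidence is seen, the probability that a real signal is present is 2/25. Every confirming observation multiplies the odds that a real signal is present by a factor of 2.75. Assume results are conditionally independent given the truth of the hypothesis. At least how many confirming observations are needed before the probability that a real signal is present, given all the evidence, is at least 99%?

Prior odds: 0.08 ÷ 0.92 = 2/23.
Likelihood ratio per confirming observation = 2.75.
Target odds: 0.99 ÷ 0.01 = 99.
Require 2.75ⁿ ≥ 99 ÷ (2/23) = 1138.5.
2.75⁶ = 1771561/4096 falls short of 1138.5 but 2.75⁷ = 19487171/16384 reaches it, so n = 7.

7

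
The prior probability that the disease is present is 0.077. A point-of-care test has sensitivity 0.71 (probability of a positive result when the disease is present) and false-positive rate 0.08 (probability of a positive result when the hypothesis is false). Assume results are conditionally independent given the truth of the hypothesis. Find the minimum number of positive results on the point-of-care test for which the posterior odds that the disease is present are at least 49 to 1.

Prior odds = 0.077/0.923 = 77/923.
Likelihood ratio of a positive result = 0.71/0.08 = 8.875.
Target odds = 49.
Require 8.875ⁿ ≥ 49 ÷ (77/923) = 6461/11.
8.875² = 78.765625 falls short of 6461/11 but 8.875³ = 357911/512 reaches it, so n = 3.

3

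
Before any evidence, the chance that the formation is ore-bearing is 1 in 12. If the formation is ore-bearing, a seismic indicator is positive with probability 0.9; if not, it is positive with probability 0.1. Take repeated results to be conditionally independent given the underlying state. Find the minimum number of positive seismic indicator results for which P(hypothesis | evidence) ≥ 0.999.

Prior odds: (1/12) ÷ (11/12) = 1/11.
Likelihood ratio of a positive = 0.9/0.1 = 9.
Target posterior odds = 0.999/0.001 = 999.
Need (1/11) × 9ⁿ ≥ 999, i.e. 9ⁿ ≥ 10989.
9⁴ = 6561 falls short of 10989 but 9⁵ = 59049 reaches it, so n = 5.

5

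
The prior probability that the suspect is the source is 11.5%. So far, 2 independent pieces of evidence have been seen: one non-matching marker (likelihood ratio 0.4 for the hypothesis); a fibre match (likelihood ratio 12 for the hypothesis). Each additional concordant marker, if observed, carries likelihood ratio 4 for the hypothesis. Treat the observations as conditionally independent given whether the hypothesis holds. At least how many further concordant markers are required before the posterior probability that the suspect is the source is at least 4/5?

2

Prior odds = 0.115/0.885 = 23/177.
Combined Bayes factor of the evidence already in hand = 0.4 × 12 = 4.8.
Odds after that evidence = (23/177) × 4.8 = 184/295.
Target odds = 0.8/0.2 = 4.
Need 4ⁿ ≥ 4 ÷ (184/295) = 295/46.
4¹ = 4 falls short of 295/46 but 4² = 16 reaches it, so n = 2.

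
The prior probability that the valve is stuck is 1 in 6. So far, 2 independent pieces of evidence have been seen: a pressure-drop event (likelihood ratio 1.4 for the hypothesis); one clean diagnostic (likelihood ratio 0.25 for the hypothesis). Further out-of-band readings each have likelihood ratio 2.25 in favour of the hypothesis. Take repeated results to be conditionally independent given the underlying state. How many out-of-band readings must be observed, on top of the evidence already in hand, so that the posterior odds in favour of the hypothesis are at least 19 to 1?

Prior odds = (1/6)/(5/6) = 0.2.
Combined Bayes factor of the evidence already in hand = 1.4 × 0.25 = 0.35.
Odds after that evidence = 0.2 × 0.35 = 0.07.
Target odds = 19.
Need 2.25ⁿ ≥ 19 ÷ 0.07 = 1900/7.
2.25⁶ = 531441/4096 falls short of 1900/7 but 2.25⁷ = 4782969/16384 reaches it, so n = 7.

7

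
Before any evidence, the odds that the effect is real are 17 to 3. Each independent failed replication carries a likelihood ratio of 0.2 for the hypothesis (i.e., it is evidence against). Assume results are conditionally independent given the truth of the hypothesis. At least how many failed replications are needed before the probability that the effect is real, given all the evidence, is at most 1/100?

4

Prior odds = 17/3.
Likelihood ratio per failed replication = 0.2.
Target odds: 0.01 ÷ 0.99 = 1/99.
Need (17/3) × 0.2ⁿ ≤ 1/99, i.e. 0.2ⁿ ≤ 1/561.
0.2³ = 0.008 is still above 1/561 but 0.2⁴ = 0.0016 is at or below it, so n = 4.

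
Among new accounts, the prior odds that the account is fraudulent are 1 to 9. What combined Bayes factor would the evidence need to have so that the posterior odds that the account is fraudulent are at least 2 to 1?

18

Prior odds = 1/9.
Target odds = 2.
Required Bayes factor = 2 ÷ (1/9) = 18.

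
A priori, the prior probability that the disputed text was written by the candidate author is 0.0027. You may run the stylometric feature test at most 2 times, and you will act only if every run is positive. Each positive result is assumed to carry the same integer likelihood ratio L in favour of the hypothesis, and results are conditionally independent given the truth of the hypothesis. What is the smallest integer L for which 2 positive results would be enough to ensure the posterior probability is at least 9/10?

Prior odds = 0.0027/0.9973 = 27/9973.
Target odds = 0.9/0.1 = 9.
Need L² ≥ 9 ÷ (27/9973) = 9973/3.
57² = 3249 < 9973/3 ≤ 3364 = 58², so L = 58.

58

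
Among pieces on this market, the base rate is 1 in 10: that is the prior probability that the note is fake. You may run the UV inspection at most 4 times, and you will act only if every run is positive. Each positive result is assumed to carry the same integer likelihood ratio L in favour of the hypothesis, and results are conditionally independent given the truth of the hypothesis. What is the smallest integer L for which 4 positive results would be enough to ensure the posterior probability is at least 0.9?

3

Prior odds = 0.1/0.9 = 1/9.
Target odds = 0.9/0.1 = 9.
Need L⁴ ≥ 9 ÷ (1/9) = 81.
2⁴ = 16 < 81 ≤ 81 = 3⁴, so L = 3.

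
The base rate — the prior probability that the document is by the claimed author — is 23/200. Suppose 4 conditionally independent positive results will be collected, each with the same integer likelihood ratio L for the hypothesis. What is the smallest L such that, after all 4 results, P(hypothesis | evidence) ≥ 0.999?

10

Prior odds = 0.115/0.885 = 23/177.
Target odds = 0.999/0.001 = 999.
Need L⁴ ≥ 999 ÷ (23/177) = 176823/23.
9⁴ = 6561 < 176823/23 ≤ 10000 = 10⁴, so L = 10.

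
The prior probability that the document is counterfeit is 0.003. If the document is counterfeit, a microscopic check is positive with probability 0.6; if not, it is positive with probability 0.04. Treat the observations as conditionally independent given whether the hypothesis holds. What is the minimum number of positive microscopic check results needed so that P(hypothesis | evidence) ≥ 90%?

3

Prior odds: 0.003 ÷ 0.997 = 3/997.
Likelihood ratio of a positive = 0.6/0.04 = 15.
Target odds: 0.9 ÷ 0.1 = 9.
Need (3/997) × 15ⁿ ≥ 9, i.e. 15ⁿ ≥ 2991.
15² = 225 falls short of 2991 but 15³ = 3375 reaches it, so n = 3.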